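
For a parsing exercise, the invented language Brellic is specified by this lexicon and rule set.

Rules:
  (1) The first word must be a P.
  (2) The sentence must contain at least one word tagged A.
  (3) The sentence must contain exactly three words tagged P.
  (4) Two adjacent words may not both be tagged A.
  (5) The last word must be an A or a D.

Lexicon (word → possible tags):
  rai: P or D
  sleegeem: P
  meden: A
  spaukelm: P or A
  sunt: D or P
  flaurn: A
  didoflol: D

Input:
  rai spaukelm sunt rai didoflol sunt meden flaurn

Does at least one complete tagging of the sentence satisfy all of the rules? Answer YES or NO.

NO

Candidates per position — 1:rai {P,D}; 2:spaukelm {P,A}; 3:sunt {D,P}; 4:rai {P,D}; 5:didoflol {D}; 6:sunt {D,P}; 7:meden {A}; 8:flaurn {A}.
Rule 4 cannot be satisfied by any choice of tags from the lexicon.
So there is no consistent tagging.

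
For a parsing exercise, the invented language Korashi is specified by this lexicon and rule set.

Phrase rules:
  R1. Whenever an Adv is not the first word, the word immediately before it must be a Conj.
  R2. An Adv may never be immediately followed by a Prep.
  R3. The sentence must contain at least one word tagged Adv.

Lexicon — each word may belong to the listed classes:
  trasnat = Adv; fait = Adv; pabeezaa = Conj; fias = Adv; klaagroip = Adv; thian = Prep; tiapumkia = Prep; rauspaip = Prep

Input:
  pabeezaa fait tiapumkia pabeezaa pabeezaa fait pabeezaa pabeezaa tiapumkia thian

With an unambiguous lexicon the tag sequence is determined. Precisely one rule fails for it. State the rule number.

Fixed tagging: Conj Adv Prep Conj Conj Adv Conj Conj Prep Prep.
Checking each rule: R1 ok, R2 fails, R3 ok.
Only rule 2 fails.

2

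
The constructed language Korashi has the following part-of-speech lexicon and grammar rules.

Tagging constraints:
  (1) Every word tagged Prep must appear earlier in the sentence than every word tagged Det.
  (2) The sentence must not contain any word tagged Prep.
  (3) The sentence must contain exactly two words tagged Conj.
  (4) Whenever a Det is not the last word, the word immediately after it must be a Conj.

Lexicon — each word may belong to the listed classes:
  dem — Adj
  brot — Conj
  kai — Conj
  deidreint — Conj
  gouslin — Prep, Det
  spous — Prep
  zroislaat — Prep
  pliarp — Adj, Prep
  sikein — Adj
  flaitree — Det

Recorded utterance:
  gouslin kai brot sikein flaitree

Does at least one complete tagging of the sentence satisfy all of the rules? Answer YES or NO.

YES

Candidates per position — 1:gouslin {Prep,Det}; 2:kai {Conj}; 3:brot {Conj}; 4:sikein {Adj}; 5:flaitree {Det}.
One satisfying assignment: Det Conj Conj Adj Det.
Checking: rule 1 ok; rule 2 ok; rule 3 ok; rule 4 ok.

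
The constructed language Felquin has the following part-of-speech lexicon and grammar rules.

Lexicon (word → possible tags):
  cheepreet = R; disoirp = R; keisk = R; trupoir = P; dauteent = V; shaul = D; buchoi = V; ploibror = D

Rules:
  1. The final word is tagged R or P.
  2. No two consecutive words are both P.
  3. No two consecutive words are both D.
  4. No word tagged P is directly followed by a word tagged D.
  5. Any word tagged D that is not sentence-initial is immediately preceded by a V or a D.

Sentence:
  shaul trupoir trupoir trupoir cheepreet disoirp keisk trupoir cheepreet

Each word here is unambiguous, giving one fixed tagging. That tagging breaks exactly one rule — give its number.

Fixed tagging: D P P P R R R P R.
Rule check: R1 ok, R2 fails, R3 ok, R4 ok, R5 ok.
Only rule 2 fails.

2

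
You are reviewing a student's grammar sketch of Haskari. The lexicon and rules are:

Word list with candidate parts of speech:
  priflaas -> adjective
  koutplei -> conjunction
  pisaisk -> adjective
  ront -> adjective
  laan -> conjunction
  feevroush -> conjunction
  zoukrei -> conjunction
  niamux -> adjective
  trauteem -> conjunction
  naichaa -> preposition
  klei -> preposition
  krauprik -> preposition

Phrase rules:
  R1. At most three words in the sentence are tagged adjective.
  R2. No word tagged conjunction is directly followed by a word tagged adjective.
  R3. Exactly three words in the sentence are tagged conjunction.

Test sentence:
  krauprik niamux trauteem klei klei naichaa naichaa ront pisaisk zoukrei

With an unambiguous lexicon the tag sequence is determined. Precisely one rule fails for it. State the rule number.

3

Fixed tagging: preposition adjective conjunction preposition preposition preposition preposition adjective adjective conjunction.
Rule check: R1 ok, R2 ok, R3 fails.
Only rule 3 fails.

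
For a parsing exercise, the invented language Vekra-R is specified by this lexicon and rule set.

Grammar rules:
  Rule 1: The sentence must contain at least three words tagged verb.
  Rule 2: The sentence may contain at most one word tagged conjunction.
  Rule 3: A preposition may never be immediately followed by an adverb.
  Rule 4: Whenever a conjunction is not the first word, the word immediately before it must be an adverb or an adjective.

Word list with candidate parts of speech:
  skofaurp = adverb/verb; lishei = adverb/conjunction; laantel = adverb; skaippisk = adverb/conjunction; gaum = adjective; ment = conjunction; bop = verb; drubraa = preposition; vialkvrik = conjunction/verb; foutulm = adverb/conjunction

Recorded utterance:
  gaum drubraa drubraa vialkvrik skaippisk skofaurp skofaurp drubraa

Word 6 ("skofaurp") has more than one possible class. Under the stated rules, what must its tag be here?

Candidates per position — 1:gaum {adjective}; 2:drubraa {preposition}; 3:drubraa {preposition}; 4:vialkvrik {conjunction,verb}; 5:skaippisk {adverb,conjunction}; 6:skofaurp {adverb,verb}; 7:skofaurp {adverb,verb}; 8:drubraa {preposition}.
If word 4 were conjunction, no tagging could satisfy rule 1; so word 4 is verb.
If word 5 were conjunction, no tagging could satisfy rule 4; so word 5 is adverb.
If word 6 were adverb, no tagging could satisfy rule 1; so word 6 is verb.
If word 7 were adverb, no tagging could satisfy rule 1; so word 7 is verb.
The unique satisfying tagging is: adjective preposition preposition verb adverb verb verb preposition.
Rule-by-rule: rule 1 holds; rule 2 holds; rule 3 holds; rule 4 holds.

verb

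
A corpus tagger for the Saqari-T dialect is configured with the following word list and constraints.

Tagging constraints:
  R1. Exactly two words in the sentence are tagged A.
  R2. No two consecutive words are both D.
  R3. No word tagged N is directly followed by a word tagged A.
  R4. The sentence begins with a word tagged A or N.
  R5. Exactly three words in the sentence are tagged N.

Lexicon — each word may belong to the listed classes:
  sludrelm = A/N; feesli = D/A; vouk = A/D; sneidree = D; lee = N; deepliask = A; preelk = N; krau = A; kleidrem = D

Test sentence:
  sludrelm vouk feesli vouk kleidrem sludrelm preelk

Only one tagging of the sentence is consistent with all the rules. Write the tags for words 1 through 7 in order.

Candidates per position — 1:sludrelm {A,N}; 2:vouk {A,D}; 3:feesli {D,A}; 4:vouk {A,D}; 5:kleidrem {D}; 6:sludrelm {A,N}; 7:preelk {N}.
Word 1 cannot be A — rule 5 would then fail for every completion. It is N.
Word 2 cannot be A — rule 3 would then fail for every completion. It is D.
Word 3 cannot be D — rule 2 would then fail for every completion. It is A.
Word 4 cannot be D — rule 2 would then fail for every completion. It is A.
Word 6 cannot be A — rule 1 would then fail for every completion. It is N.
The unique satisfying tagging is: N D A A D N N.
Rule-by-rule: rule 1 satisfied; rule 2 satisfied; rule 3 satisfied; rule 4 satisfied; rule 5 satisfied.

N D A A D N N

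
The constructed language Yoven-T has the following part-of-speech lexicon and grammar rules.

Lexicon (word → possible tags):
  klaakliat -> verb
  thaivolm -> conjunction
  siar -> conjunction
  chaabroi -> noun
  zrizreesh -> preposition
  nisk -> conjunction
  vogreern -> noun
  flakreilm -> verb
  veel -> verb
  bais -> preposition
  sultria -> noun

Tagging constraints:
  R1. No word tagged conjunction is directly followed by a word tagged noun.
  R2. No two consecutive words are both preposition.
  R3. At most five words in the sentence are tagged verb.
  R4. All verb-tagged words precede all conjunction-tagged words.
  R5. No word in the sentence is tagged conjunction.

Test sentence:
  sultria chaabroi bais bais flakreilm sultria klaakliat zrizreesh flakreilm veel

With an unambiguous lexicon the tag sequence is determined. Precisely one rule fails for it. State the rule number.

Fixed tagging: noun noun preposition preposition verb noun verb preposition verb verb.
Checking each rule: R1 holds, R2 violated, R3 holds, R4 holds, R5 holds.
Only rule 2 fails.

2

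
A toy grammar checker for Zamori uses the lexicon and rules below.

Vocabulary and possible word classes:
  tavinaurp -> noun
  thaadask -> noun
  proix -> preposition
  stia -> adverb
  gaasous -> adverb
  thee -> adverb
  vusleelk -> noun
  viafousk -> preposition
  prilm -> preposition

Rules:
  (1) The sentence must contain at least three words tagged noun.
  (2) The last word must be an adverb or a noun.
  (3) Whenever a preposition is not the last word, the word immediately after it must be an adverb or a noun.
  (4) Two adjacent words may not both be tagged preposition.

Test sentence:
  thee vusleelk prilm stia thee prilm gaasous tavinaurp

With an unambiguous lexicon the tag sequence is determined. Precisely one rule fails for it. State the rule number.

1

Fixed tagging: adverb noun preposition adverb adverb preposition adverb noun.
Applying the rules: R1 ✗, R2 ✓, R3 ✓, R4 ✓.
Only rule 1 fails.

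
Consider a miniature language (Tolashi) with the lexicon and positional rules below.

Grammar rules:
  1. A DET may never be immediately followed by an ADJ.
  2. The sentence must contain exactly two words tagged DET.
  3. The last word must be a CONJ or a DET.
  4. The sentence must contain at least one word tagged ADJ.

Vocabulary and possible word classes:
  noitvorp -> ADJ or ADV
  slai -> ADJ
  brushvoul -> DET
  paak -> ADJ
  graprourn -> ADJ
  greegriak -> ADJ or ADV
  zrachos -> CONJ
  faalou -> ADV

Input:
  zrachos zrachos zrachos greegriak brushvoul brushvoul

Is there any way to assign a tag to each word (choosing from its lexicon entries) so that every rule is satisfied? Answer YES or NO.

YES

Candidates per position — 1:zrachos {CONJ}; 2:zrachos {CONJ}; 3:zrachos {CONJ}; 4:greegriak {ADJ,ADV}; 5:brushvoul {DET}; 6:brushvoul {DET}.
One satisfying assignment: CONJ CONJ CONJ ADJ DET DET.
Rule-by-rule: rule 1 satisfied; rule 2 satisfied; rule 3 satisfied; rule 4 satisfied.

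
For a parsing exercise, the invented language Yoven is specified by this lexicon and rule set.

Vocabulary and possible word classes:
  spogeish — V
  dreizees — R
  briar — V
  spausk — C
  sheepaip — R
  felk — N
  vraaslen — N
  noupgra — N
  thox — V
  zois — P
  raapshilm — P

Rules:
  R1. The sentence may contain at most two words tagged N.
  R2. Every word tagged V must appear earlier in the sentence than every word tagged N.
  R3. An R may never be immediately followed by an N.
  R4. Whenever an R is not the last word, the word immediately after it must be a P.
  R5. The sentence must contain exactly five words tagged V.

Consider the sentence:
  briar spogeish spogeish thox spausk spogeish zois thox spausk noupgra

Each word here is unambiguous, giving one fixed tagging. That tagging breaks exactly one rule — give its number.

Fixed tagging: V V V V C V P V C N.
Applying the rules: R1 holds, R2 holds, R3 holds, R4 holds, R5 violated.
Only rule 5 fails.

5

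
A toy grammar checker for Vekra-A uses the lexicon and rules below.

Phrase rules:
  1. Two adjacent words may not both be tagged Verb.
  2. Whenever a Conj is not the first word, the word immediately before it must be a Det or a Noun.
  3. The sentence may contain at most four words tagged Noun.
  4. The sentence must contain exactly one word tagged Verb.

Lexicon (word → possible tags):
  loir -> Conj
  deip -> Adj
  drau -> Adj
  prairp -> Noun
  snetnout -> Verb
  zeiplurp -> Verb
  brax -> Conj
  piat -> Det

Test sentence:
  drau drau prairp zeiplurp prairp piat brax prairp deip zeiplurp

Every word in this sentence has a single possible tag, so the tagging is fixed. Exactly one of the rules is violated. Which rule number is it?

4

Fixed tagging: Adj Adj Noun Verb Noun Det Conj Noun Adj Verb.
Checking each rule: R1 ✓, R2 ✓, R3 ✓, R4 ✗.
Only rule 4 fails.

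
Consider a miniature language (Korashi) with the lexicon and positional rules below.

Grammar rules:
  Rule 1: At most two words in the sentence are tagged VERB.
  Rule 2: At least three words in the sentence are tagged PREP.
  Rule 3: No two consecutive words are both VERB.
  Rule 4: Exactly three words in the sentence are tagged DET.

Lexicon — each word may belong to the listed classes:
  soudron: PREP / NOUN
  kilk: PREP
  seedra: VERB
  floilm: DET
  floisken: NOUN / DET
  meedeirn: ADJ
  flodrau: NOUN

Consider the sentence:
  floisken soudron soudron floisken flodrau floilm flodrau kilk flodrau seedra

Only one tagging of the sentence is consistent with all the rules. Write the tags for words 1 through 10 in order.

Candidates per position — 1:floisken {NOUN,DET}; 2:soudron {PREP,NOUN}; 3:soudron {PREP,NOUN}; 4:floisken {NOUN,DET}; 5:flodrau {NOUN}; 6:floilm {DET}; 7:flodrau {NOUN}; 8:kilk {PREP}; 9:flodrau {NOUN}; 10:seedra {VERB}.
Position 1: tagging it NOUN would leave rule 4 unsatisfiable, so it must be DET.
Position 2: tagging it NOUN would leave rule 2 unsatisfiable, so it must be PREP.
Position 3: tagging it NOUN would leave rule 2 unsatisfiable, so it must be PREP.
Position 4: tagging it NOUN would leave rule 4 unsatisfiable, so it must be DET.
That leaves exactly one tagging: DET PREP PREP DET NOUN DET NOUN PREP NOUN VERB.
Checking: rule 1 satisfied; rule 2 satisfied; rule 3 satisfied; rule 4 satisfied.

DET PREP PREP DET NOUN DET NOUN PREP NOUN VERB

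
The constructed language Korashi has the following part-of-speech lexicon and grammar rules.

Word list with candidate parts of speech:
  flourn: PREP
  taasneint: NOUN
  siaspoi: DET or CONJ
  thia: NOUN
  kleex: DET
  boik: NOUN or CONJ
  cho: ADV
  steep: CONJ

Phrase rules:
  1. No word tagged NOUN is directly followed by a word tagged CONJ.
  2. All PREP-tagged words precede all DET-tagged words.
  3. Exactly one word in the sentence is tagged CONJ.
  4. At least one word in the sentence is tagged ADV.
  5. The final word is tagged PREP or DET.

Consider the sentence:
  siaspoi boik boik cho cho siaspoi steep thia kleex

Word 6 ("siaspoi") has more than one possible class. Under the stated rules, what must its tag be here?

DET

Candidates per position — 1:siaspoi {DET,CONJ}; 2:boik {NOUN,CONJ}; 3:boik {NOUN,CONJ}; 4:cho {ADV}; 5:cho {ADV}; 6:siaspoi {DET,CONJ}; 7:steep {CONJ}; 8:thia {NOUN}; 9:kleex {DET}.
Position 1: CONJ is ruled out by rule 3; that leaves DET.
Position 2: CONJ is ruled out by rule 3; that leaves NOUN.
Position 3: CONJ is ruled out by rule 1; that leaves NOUN.
Position 6: CONJ is ruled out by rule 3; that leaves DET.
That leaves exactly one tagging: DET NOUN NOUN ADV ADV DET CONJ NOUN DET.
Check: rule 1 ✓; rule 2 ✓; rule 3 ✓; rule 4 ✓; rule 5 ✓.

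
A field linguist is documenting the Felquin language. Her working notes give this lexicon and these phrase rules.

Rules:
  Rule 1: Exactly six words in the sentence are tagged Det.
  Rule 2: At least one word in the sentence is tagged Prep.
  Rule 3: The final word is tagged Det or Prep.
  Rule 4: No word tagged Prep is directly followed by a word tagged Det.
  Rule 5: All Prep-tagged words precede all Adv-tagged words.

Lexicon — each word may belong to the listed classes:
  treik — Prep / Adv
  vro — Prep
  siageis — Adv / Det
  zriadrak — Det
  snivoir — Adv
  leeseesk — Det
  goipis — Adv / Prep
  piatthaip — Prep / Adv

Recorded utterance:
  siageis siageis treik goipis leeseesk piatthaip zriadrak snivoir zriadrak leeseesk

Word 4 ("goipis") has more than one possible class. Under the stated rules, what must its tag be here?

Adv

Candidates per position — 1:siageis {Adv,Det}; 2:siageis {Adv,Det}; 3:treik {Prep,Adv}; 4:goipis {Adv,Prep}; 5:leeseesk {Det}; 6:piatthaip {Prep,Adv}; 7:zriadrak {Det}; 8:snivoir {Adv}; 9:zriadrak {Det}; 10:leeseesk {Det}.
If word 1 were Adv, no tagging could satisfy rule 1; so word 1 is Det.
If word 2 were Adv, no tagging could satisfy rule 1; so word 2 is Det.
If word 4 were Prep, no tagging could satisfy rule 4; so word 4 is Adv.
If word 6 were Prep, no tagging could satisfy rule 4; so word 6 is Adv.
If word 3 were Adv, no tagging could satisfy rule 2; so word 3 is Prep.
That leaves exactly one tagging: Det Det Prep Adv Det Adv Det Adv Det Det.
Check: rule 1 satisfied; rule 2 satisfied; rule 3 satisfied; rule 4 satisfied; rule 5 satisfied.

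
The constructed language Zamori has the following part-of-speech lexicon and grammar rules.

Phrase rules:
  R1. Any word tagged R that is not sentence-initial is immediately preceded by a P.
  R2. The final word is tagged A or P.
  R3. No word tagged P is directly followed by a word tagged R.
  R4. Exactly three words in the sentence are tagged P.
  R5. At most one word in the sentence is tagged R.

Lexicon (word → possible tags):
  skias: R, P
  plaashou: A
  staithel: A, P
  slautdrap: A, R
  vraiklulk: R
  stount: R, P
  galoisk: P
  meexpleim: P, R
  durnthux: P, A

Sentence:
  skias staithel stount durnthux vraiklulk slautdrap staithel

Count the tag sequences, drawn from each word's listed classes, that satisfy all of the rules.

0

Candidates per position — 1:skias {R,P}; 2:staithel {A,P}; 3:stount {R,P}; 4:durnthux {P,A}; 5:vraiklulk {R}; 6:slautdrap {A,R}; 7:staithel {A,P}.
There are 64 candidate sequences in total.
Every candidate sequence violates at least one rule; no consistent tagging exists.
Count = 0.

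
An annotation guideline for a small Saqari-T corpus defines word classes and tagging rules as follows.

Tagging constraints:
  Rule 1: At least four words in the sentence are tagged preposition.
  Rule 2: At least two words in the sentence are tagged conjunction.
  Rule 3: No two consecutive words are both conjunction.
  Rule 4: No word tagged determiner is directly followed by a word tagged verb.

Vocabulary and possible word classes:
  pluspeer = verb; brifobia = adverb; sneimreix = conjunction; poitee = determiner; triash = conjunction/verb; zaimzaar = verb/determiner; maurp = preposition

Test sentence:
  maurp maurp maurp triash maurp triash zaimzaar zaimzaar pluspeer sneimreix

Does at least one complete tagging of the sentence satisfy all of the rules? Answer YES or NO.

Candidates per position — 1:maurp {preposition}; 2:maurp {preposition}; 3:maurp {preposition}; 4:triash {conjunction,verb}; 5:maurp {preposition}; 6:triash {conjunction,verb}; 7:zaimzaar {verb,determiner}; 8:zaimzaar {verb,determiner}; 9:pluspeer {verb}; 10:sneimreix {conjunction}.
One satisfying assignment: preposition preposition preposition conjunction preposition conjunction verb verb verb conjunction.
Check: rule 1 ok; rule 2 ok; rule 3 ok; rule 4 ok.

YES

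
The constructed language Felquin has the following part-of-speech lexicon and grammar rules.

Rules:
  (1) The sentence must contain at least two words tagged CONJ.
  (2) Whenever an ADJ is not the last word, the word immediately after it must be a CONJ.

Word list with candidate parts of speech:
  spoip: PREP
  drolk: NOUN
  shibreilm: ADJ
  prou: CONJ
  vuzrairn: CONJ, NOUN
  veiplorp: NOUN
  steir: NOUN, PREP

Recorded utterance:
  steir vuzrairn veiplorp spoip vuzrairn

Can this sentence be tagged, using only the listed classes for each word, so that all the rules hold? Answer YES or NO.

Candidates per position — 1:steir {NOUN,PREP}; 2:vuzrairn {CONJ,NOUN}; 3:veiplorp {NOUN}; 4:spoip {PREP}; 5:vuzrairn {CONJ,NOUN}.
One satisfying assignment: NOUN CONJ NOUN PREP CONJ.
Check: rule 1 satisfied; rule 2 satisfied.

YES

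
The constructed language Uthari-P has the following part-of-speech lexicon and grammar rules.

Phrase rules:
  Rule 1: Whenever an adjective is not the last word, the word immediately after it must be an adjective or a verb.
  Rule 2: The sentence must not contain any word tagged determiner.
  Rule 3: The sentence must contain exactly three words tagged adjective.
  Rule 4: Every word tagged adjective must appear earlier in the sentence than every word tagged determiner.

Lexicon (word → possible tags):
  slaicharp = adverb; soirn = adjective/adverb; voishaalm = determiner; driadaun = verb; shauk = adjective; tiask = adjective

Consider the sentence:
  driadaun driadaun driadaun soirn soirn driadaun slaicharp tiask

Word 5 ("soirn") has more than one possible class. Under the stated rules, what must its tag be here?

Candidates per position — 1:driadaun {verb}; 2:driadaun {verb}; 3:driadaun {verb}; 4:soirn {adjective,adverb}; 5:soirn {adjective,adverb}; 6:driadaun {verb}; 7:slaicharp {adverb}; 8:tiask {adjective}.
At position 4, choosing adverb makes rule 3 impossible to satisfy; hence adjective.
At position 5, choosing adverb makes rule 1 impossible to satisfy; hence adjective.
That leaves exactly one tagging: verb verb verb adjective adjective verb adverb adjective.
Checking: rule 1 holds; rule 2 holds; rule 3 holds; rule 4 holds.

adjective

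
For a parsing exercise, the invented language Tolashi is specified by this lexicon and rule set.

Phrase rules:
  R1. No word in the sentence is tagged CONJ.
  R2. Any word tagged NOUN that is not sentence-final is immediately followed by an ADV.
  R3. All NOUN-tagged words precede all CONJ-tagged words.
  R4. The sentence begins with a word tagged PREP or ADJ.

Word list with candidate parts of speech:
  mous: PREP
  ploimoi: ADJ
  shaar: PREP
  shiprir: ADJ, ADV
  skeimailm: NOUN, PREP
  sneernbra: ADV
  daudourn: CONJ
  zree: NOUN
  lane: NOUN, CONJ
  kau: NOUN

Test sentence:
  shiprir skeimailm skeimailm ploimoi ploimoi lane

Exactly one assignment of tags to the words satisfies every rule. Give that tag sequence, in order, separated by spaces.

Candidates per position — 1:shiprir {ADJ,ADV}; 2:skeimailm {NOUN,PREP}; 3:skeimailm {NOUN,PREP}; 4:ploimoi {ADJ}; 5:ploimoi {ADJ}; 6:lane {NOUN,CONJ}.
Word 1 cannot be ADV — rule 4 would then fail for every completion. It is ADJ.
Word 2 cannot be NOUN — rule 2 would then fail for every completion. It is PREP.
Word 3 cannot be NOUN — rule 2 would then fail for every completion. It is PREP.
Word 6 cannot be CONJ — rule 1 would then fail for every completion. It is NOUN.
The unique satisfying tagging is: ADJ PREP PREP ADJ ADJ NOUN.
Check: rule 1 ok; rule 2 ok; rule 3 ok; rule 4 ok.

ADJ PREP PREP ADJ ADJ NOUN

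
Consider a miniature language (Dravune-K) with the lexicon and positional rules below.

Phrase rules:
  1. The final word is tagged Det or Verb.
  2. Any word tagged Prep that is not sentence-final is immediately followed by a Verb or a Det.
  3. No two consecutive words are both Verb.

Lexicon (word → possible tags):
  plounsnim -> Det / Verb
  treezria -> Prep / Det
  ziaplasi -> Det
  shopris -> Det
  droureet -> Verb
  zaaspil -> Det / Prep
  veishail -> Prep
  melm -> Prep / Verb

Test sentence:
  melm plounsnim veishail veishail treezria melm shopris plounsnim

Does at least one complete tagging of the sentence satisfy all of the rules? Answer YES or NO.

NO

Candidates per position — 1:melm {Prep,Verb}; 2:plounsnim {Det,Verb}; 3:veishail {Prep}; 4:veishail {Prep}; 5:treezria {Prep,Det}; 6:melm {Prep,Verb}; 7:shopris {Det}; 8:plounsnim {Det,Verb}.
Rule 2 cannot be satisfied by any choice of tags from the lexicon.
So there is no consistent tagging.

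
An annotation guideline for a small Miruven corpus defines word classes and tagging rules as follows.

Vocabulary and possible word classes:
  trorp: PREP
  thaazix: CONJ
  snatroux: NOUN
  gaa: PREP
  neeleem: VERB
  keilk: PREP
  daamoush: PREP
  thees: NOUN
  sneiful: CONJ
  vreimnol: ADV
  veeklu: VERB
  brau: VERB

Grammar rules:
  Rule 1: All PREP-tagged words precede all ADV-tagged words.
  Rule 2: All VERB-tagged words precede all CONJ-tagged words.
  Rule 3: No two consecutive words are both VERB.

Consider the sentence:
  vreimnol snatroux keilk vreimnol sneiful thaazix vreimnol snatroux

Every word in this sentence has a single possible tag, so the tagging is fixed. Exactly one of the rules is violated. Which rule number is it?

1

Fixed tagging: ADV NOUN PREP ADV CONJ CONJ ADV NOUN.
Rule check: R1 fail, R2 pass, R3 pass.
Only rule 1 fails.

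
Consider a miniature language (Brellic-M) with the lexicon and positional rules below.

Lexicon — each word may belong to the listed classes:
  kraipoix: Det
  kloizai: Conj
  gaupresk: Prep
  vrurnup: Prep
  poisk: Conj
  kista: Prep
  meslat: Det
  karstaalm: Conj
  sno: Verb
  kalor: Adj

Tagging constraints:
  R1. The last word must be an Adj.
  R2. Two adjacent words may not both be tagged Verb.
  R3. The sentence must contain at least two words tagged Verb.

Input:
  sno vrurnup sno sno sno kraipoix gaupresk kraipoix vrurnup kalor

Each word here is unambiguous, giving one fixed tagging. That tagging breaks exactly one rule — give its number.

Fixed tagging: Verb Prep Verb Verb Verb Det Prep Det Prep Adj.
Applying the rules: R1 pass, R2 fail, R3 pass.
Only rule 2 fails.

2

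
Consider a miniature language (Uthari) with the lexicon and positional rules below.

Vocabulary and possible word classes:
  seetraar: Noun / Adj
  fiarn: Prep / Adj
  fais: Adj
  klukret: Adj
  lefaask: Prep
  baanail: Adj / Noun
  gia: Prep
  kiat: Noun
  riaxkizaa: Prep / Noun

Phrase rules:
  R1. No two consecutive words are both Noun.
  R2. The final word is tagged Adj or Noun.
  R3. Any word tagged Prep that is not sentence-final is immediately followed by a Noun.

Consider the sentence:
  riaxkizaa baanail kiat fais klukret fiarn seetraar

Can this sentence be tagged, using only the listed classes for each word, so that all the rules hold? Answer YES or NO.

Candidates per position — 1:riaxkizaa {Prep,Noun}; 2:baanail {Adj,Noun}; 3:kiat {Noun}; 4:fais {Adj}; 5:klukret {Adj}; 6:fiarn {Prep,Adj}; 7:seetraar {Noun,Adj}.
One satisfying assignment: Noun Adj Noun Adj Adj Prep Noun.
Verifying each rule — rule 1 ✓; rule 2 ✓; rule 3 ✓.

YES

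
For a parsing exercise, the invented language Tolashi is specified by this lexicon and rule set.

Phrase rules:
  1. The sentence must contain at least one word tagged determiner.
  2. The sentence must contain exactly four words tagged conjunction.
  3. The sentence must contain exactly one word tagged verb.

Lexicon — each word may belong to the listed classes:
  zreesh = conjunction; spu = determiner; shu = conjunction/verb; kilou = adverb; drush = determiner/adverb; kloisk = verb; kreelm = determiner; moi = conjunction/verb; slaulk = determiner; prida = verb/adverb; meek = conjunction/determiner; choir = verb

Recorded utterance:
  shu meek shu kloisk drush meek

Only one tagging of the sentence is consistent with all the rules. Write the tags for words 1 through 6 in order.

conjunction conjunction conjunction verb determiner conjunction

Candidates per position — 1:shu {conjunction,verb}; 2:meek {conjunction,determiner}; 3:shu {conjunction,verb}; 4:kloisk {verb}; 5:drush {determiner,adverb}; 6:meek {conjunction,determiner}.
Position 1: verb is ruled out by rule 2; that leaves conjunction.
Position 2: determiner is ruled out by rule 2; that leaves conjunction.
Position 3: verb is ruled out by rule 2; that leaves conjunction.
Position 6: determiner is ruled out by rule 2; that leaves conjunction.
Position 5: adverb is ruled out by rule 1; that leaves determiner.
The unique satisfying tagging is: conjunction conjunction conjunction verb determiner conjunction.
Rule-by-rule: rule 1 satisfied; rule 2 satisfied; rule 3 satisfied.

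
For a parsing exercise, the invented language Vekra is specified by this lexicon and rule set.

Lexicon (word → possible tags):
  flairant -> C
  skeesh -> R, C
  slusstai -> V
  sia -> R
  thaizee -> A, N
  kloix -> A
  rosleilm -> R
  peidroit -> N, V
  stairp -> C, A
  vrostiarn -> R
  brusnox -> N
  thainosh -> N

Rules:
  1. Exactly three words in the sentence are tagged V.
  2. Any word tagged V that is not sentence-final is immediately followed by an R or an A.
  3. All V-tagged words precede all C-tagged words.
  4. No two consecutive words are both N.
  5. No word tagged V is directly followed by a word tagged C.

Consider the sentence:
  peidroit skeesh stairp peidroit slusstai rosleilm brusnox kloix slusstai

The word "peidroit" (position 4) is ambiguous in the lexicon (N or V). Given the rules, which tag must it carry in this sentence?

N

Candidates per position — 1:peidroit {N,V}; 2:skeesh {R,C}; 3:stairp {C,A}; 4:peidroit {N,V}; 5:slusstai {V}; 6:rosleilm {R}; 7:brusnox {N}; 8:kloix {A}; 9:slusstai {V}.
Position 2: C is ruled out by rule 3; that leaves R.
Position 3: C is ruled out by rule 3; that leaves A.
Position 4: V is ruled out by rule 2; that leaves N.
Position 1: N is ruled out by rule 1; that leaves V.
The only consistent sequence is: V R A N V R N A V.
Check: rule 1 ok; rule 2 ok; rule 3 ok; rule 4 ok; rule 5 ok.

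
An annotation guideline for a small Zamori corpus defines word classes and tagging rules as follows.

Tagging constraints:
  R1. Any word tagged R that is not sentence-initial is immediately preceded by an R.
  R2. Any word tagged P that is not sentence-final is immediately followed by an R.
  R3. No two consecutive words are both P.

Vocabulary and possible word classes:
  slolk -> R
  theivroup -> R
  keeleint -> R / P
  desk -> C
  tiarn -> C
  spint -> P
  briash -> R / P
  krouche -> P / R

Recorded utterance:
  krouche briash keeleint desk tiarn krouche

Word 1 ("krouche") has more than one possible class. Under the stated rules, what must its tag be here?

Candidates per position — 1:krouche {P,R}; 2:briash {R,P}; 3:keeleint {R,P}; 4:desk {C}; 5:tiarn {C}; 6:krouche {P,R}.
At position 3, choosing P makes rule 2 impossible to satisfy; hence R.
At position 6, choosing R makes rule 1 impossible to satisfy; hence P.
At position 1, choosing P makes rule 1 impossible to satisfy; hence R.
At position 2, choosing P makes rule 1 impossible to satisfy; hence R.
That leaves exactly one tagging: R R R C C P.
Check: rule 1 ✓; rule 2 ✓; rule 3 ✓.

R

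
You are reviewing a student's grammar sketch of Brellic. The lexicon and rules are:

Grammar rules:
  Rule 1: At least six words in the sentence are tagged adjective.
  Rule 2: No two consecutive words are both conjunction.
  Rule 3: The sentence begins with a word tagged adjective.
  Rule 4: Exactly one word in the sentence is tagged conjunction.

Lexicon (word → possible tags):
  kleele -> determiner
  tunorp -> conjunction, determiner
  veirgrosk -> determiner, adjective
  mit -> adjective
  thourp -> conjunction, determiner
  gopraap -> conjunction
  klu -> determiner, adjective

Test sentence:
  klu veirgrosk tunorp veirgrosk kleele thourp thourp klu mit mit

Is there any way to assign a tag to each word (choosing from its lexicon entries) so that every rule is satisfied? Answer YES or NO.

YES

Candidates per position — 1:klu {determiner,adjective}; 2:veirgrosk {determiner,adjective}; 3:tunorp {conjunction,determiner}; 4:veirgrosk {determiner,adjective}; 5:kleele {determiner}; 6:thourp {conjunction,determiner}; 7:thourp {conjunction,determiner}; 8:klu {determiner,adjective}; 9:mit {adjective}; 10:mit {adjective}.
One satisfying assignment: adjective adjective determiner adjective determiner determiner conjunction adjective adjective adjective.
Verifying each rule — rule 1 holds; rule 2 holds; rule 3 holds; rule 4 holds.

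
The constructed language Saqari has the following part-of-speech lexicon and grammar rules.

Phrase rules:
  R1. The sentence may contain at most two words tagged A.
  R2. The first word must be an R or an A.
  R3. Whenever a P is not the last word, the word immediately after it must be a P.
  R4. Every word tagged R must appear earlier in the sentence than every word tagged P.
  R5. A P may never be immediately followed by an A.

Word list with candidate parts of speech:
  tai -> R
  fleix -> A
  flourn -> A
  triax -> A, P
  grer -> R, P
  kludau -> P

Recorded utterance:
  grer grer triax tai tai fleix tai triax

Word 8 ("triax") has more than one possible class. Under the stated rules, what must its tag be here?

P

Candidates per position — 1:grer {R,P}; 2:grer {R,P}; 3:triax {A,P}; 4:tai {R}; 5:tai {R}; 6:fleix {A}; 7:tai {R}; 8:triax {A,P}.
Word 1 cannot be P — rule 2 would then fail for every completion. It is R.
Word 2 cannot be P — rule 3 would then fail for every completion. It is R.
Word 3 cannot be P — rule 3 would then fail for every completion. It is A.
Word 8 cannot be A — rule 1 would then fail for every completion. It is P.
That leaves exactly one tagging: R R A R R A R P.
Check: rule 1 satisfied; rule 2 satisfied; rule 3 satisfied; rule 4 satisfied; rule 5 satisfied.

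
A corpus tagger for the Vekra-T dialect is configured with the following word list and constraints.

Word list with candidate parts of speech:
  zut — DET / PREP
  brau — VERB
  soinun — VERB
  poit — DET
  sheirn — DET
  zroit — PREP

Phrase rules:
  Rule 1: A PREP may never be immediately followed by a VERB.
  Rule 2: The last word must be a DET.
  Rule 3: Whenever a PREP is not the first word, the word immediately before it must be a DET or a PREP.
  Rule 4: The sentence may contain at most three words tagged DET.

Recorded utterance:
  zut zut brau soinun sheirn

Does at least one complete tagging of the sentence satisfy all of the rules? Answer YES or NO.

YES

Candidates per position — 1:zut {DET,PREP}; 2:zut {DET,PREP}; 3:brau {VERB}; 4:soinun {VERB}; 5:sheirn {DET}.
One satisfying assignment: DET DET VERB VERB DET.
Rule-by-rule: rule 1 ok; rule 2 ok; rule 3 ok; rule 4 ok.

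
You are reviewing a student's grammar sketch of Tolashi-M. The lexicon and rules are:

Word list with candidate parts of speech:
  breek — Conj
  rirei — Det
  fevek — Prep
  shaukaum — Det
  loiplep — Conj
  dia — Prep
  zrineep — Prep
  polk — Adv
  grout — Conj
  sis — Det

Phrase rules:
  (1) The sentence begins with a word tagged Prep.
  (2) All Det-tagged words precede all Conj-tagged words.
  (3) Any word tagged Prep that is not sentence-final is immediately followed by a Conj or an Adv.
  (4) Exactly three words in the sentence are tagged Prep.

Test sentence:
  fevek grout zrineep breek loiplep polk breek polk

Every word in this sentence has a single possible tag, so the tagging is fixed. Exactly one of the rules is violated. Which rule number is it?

Fixed tagging: Prep Conj Prep Conj Conj Adv Conj Adv.
Rule check: R1 pass, R2 pass, R3 pass, R4 fail.
Only rule 4 fails.

4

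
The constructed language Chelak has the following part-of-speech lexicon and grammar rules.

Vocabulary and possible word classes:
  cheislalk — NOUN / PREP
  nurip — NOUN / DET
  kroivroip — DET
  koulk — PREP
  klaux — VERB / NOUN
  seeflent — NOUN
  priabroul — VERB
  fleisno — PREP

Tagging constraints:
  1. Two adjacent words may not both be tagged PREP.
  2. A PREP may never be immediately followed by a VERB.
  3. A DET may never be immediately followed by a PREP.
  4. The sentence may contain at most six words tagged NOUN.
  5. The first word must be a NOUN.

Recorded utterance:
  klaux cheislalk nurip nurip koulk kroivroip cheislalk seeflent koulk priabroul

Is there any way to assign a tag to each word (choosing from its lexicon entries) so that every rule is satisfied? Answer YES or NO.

NO

Candidates per position — 1:klaux {VERB,NOUN}; 2:cheislalk {NOUN,PREP}; 3:nurip {NOUN,DET}; 4:nurip {NOUN,DET}; 5:koulk {PREP}; 6:kroivroip {DET}; 7:cheislalk {NOUN,PREP}; 8:seeflent {NOUN}; 9:koulk {PREP}; 10:priabroul {VERB}.
Rule 2 cannot be satisfied by any choice of tags from the lexicon.
So there is no consistent tagging.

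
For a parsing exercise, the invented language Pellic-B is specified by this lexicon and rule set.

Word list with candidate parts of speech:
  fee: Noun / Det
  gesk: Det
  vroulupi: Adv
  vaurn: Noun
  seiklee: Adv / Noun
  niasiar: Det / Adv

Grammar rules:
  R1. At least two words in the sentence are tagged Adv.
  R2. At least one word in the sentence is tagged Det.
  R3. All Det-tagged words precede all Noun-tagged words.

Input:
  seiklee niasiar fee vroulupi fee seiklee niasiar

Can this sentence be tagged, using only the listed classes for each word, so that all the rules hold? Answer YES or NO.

Candidates per position — 1:seiklee {Adv,Noun}; 2:niasiar {Det,Adv}; 3:fee {Noun,Det}; 4:vroulupi {Adv}; 5:fee {Noun,Det}; 6:seiklee {Adv,Noun}; 7:niasiar {Det,Adv}.
One satisfying assignment: Adv Det Det Adv Det Adv Det.
Verifying each rule — rule 1 holds; rule 2 holds; rule 3 holds.

YES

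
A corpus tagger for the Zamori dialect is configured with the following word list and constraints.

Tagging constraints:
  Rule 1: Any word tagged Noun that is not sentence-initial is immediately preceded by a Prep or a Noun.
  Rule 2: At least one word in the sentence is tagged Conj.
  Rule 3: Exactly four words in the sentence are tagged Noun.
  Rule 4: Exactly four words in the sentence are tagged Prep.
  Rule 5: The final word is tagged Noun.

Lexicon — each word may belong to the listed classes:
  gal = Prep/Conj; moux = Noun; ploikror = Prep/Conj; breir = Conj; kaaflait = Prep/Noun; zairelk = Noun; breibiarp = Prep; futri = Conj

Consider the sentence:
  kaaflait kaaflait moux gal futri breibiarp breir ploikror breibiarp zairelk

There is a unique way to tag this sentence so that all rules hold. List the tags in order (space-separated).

Candidates per position — 1:kaaflait {Prep,Noun}; 2:kaaflait {Prep,Noun}; 3:moux {Noun}; 4:gal {Prep,Conj}; 5:futri {Conj}; 6:breibiarp {Prep}; 7:breir {Conj}; 8:ploikror {Prep,Conj}; 9:breibiarp {Prep}; 10:zairelk {Noun}.
Word 1 cannot be Prep — rule 3 would then fail for every completion. It is Noun.
Word 2 cannot be Prep — rule 3 would then fail for every completion. It is Noun.
Word 4 cannot be Conj — rule 4 would then fail for every completion. It is Prep.
Word 8 cannot be Conj — rule 4 would then fail for every completion. It is Prep.
So the tagging must be: Noun Noun Noun Prep Conj Prep Conj Prep Prep Noun.
Check: rule 1 ✓; rule 2 ✓; rule 3 ✓; rule 4 ✓; rule 5 ✓.

Noun Noun Noun Prep Conj Prep Conj Prep Prep Noun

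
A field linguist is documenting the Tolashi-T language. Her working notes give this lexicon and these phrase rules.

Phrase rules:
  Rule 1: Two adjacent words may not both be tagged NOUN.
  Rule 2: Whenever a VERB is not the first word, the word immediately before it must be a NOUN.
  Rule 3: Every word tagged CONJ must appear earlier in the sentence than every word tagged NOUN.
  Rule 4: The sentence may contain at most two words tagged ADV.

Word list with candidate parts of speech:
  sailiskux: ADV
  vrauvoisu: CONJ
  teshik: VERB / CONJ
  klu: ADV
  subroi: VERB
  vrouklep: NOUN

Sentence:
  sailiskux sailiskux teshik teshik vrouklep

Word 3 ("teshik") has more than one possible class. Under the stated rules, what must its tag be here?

Candidates per position — 1:sailiskux {ADV}; 2:sailiskux {ADV}; 3:teshik {VERB,CONJ}; 4:teshik {VERB,CONJ}; 5:vrouklep {NOUN}.
Position 3: tagging it VERB would leave rule 2 unsatisfiable, so it must be CONJ.
Position 4: tagging it VERB would leave rule 2 unsatisfiable, so it must be CONJ.
That leaves exactly one tagging: ADV ADV CONJ CONJ NOUN.
Check: rule 1 satisfied; rule 2 satisfied; rule 3 satisfied; rule 4 satisfied.

CONJ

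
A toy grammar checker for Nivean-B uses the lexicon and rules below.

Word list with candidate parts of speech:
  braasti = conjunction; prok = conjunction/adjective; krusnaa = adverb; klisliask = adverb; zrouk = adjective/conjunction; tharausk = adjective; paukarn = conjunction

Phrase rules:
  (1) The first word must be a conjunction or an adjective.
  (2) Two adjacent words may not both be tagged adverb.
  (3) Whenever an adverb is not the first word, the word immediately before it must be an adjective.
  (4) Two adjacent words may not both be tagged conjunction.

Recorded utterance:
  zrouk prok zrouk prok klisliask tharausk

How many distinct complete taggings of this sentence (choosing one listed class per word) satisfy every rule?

Candidates per position — 1:zrouk {adjective,conjunction}; 2:prok {conjunction,adjective}; 3:zrouk {adjective,conjunction}; 4:prok {conjunction,adjective}; 5:klisliask {adverb}; 6:tharausk {adjective}.
There are 16 candidate sequences in total.
The sequences that satisfy every rule: adjective conjunction adjective adjective adverb adjective; adjective adjective adjective adjective adverb adjective; adjective adjective conjunction adjective adverb adjective; conjunction adjective adjective adjective adverb adjective; conjunction adjective conjunction adjective adverb adjective.
Count = 5.

5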